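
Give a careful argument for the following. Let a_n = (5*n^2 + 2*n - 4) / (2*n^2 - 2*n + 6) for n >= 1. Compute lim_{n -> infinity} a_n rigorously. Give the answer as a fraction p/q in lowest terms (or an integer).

Divide numerator and denominator by n^2, the highest power:
numerator / n^2 = 5 + 2/n - 4/n^2
denominator / n^2 = 2 - 2/n + 6/n^2
As n -> infinity, all terms of the form c/n^k (k >= 1) tend to 0.
So numerator / n^2 -> 5 and denominator / n^2 -> 2.
Therefore lim a_n = 5/2.

5/2


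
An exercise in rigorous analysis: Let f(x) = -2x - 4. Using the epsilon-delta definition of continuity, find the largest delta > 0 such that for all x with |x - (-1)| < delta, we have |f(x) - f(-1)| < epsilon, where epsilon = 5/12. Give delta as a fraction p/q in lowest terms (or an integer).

We compute f(-1) = -2*(-1) - 4 = -2.
|f(x) - f(-1)| = |-2x - 4 - (-2)| = |-2(x - (-1))| = 2|x - (-1)|.
We need 2|x - (-1)| < 5/12, i.e. |x - (-1)| < 5/12 / 2 = 5/24.
So any delta <= 5/24 works. Conversely, if delta > 5/24, then x = -1 + 5/24 satisfies |x - (-1)| = 5/24 < delta but |f(x) - f(-1)| = 2 * 5/24 = 5/12, which is not < 5/12; so no larger delta works.
Hence the largest such delta is 5/24.

5/24


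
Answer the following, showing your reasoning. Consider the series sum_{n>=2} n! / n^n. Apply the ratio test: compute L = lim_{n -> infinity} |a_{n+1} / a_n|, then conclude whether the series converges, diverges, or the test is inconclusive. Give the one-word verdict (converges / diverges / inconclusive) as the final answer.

Let a_n denote the general term. Form the ratio a_{n+1}/a_n and simplify:
a_{n+1}/a_n = (n/(n + 1))^n
Take the limit as n -> infinity: L = exp(-1).
Since L = exp(-1) < 1, the ratio test implies the series converges.

converges


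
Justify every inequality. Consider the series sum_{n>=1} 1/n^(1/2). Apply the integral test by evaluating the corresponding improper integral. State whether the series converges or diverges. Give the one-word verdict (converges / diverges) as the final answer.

Let f(x) = 1/sqrt(x). Then f is positive, continuous, and decreasing on [1, infinity), so the integral test applies.
Compute the improper integral int_{1}^infinity f(x) dx:
  antiderivative F(x) = 2*sqrt(x).
  As x -> infinity, F(x) -> infinity (since p = 1/2 < 1).
  So the integral diverges. By the integral test, the series diverges.

diverges


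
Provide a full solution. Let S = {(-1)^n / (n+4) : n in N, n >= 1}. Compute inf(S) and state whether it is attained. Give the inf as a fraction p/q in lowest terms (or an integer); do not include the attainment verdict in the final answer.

Analysis:
- Values: -1/5, 1/6, -1/7, 1/8, -1/9, ...
- Positive terms (even n): 1/(2+4), 1/(4+4), ... decreasing -> max = 1/6 (n=2).
- Negative terms (odd n): -1/(1+4), -1/(3+4), ... increasing -> min = -1/5 (n=1).
- So sup = 1/6 (attained at n=2); inf = -1/5 (attained at n=1).
Conclusion: inf(S) = -1/5, attained in S.

-1/5


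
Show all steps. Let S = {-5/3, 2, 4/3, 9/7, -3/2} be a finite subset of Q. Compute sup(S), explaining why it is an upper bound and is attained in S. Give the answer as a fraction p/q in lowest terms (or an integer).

S is finite, so sup(S) = max(S).
Sorted decreasing:
2, 4/3, 9/7, -3/2, -5/3
The extremum is 2.
For every x in S, x <= 2. And 2 is in S, so it is attained.
Therefore sup(S) = 2.

2


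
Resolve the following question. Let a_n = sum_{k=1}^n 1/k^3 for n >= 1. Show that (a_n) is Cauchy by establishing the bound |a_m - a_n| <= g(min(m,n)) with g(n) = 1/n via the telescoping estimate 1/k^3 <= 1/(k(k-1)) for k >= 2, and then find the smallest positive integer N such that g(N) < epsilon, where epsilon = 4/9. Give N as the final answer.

For m > n >= 1: |a_m - a_n| = sum_{k=n+1}^m 1/k^3.
Use 1/k^3 <= 1/(k(k-1)) = 1/(k-1) - 1/k for k >= 2 (which holds since k^3 >= k^2 >= k(k-1) for k >= 2):
sum_{k=n+1}^m 1/k^3 <= sum_{k=n+1}^m (1/(k-1) - 1/k) = 1/n - 1/m <= 1/n.
By symmetry the same bound holds with n,m swapped, so |a_m - a_n| <= 1/min(m,n) = g(min(m,n)). Since g(n) -> 0, (a_n) is Cauchy.
Now solve g(N) < 4/9: 1/N < 4/9 <=> N > 1/(4/9) = 9/4.
The smallest integer strictly greater than 9/4 is N = 3.
Check: g(3) = 1/3 < 4/9; g(2) = 1/2 >= 4/9. So N = 3.

3


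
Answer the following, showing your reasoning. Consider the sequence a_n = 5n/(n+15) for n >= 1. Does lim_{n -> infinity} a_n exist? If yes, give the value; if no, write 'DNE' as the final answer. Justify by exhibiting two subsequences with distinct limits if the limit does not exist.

Examine the behaviour of a_n along subsequences.
Even-n subsequence a_{2k} = 5(2k)/(2k+15) -> 5. Odd-n subsequence a_{2k+1} = 5(2k+1)/(2k+16) -> 5. Both tend to 5, which suggests the limit is 5; verify directly.
|a_n - 5| = |5n - 5(n+15)| / (n+15) = 75/(n+15) < 75/n for every n >= 1.
Given epsilon > 0, choose a positive integer N > 75/epsilon. Then for all n >= N, |a_n - 5| < 75/n <= 75/N < epsilon.
So by the definition of the limit, lim a_n exists and equals 5.

5


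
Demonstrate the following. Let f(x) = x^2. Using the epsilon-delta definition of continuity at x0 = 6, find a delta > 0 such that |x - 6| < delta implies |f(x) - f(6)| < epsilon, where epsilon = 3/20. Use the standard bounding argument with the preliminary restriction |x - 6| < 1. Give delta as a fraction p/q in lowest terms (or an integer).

Factor: |x^2 - (6)^2| = |x - 6| * |x + 6|.
Impose |x - 6| < 1 first. Then |x + 6| = |(x - 6) + 2*(6)| <= |x - 6| + 2*|6| < 1 + 12 = 13.
So |x^2 - (6)^2| < delta * 13.
We need delta * 13 <= 3/20, i.e. delta <= 3/20/13 = 3/260.
Since 3/260 < 1, this is tighter than 1; take delta = 3/260.
So delta = 3/260 works.

3/260


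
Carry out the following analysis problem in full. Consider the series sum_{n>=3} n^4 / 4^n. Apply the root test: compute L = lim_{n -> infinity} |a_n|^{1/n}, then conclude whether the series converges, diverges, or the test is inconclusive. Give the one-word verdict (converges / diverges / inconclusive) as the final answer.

Let a_n denote the general term. Form |a_n|^(1/n) and simplify:
|a_n|^(1/n) = n^(4/n)/4
Take the limit as n -> infinity: L = 1/4.
Since L = 1/4 < 1, the root test implies convergence.

converges


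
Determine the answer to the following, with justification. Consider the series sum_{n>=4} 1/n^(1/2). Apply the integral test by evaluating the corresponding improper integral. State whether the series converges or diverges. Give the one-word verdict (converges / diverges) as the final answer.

Let f(x) = 1/sqrt(x). Then f is positive, continuous, and decreasing on [4, infinity), so the integral test applies.
Compute the improper integral int_{4}^infinity f(x) dx:
  antiderivative F(x) = 2*sqrt(x).
  As x -> infinity, F(x) -> infinity (since p = 1/2 < 1).
  So the integral diverges. By the integral test, the series diverges.

diverges


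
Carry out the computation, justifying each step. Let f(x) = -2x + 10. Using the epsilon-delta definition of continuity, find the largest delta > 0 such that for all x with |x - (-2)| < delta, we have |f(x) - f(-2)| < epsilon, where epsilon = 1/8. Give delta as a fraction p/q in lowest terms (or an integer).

We compute f(-2) = -2*(-2) + 10 = 14.
|f(x) - f(-2)| = |-2x + 10 - (14)| = |-2(x - (-2))| = 2|x - (-2)|.
We need 2|x - (-2)| < 1/8, i.e. |x - (-2)| < 1/8 / 2 = 1/16.
So any delta <= 1/16 works. Conversely, if delta > 1/16, then x = -2 + 1/16 satisfies |x - (-2)| = 1/16 < delta but |f(x) - f(-2)| = 2 * 1/16 = 1/8, which is not < 1/8; so no larger delta works.
Hence the largest such delta is 1/16.

1/16


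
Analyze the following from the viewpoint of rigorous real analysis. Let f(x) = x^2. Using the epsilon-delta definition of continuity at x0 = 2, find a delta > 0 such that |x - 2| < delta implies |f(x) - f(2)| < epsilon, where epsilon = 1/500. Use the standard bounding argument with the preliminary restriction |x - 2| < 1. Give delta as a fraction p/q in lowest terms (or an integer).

Factor: |x^2 - (2)^2| = |x - 2| * |x + 2|.
Impose |x - 2| < 1 first. Then |x + 2| = |(x - 2) + 2*(2)| <= |x - 2| + 2*|2| < 1 + 4 = 5.
So |x^2 - (2)^2| < delta * 5.
We need delta * 5 <= 1/500, i.e. delta <= 1/500/5 = 1/2500.
Since 1/2500 < 1, this is tighter than 1; take delta = 1/2500.
So delta = 1/2500 works.

1/2500


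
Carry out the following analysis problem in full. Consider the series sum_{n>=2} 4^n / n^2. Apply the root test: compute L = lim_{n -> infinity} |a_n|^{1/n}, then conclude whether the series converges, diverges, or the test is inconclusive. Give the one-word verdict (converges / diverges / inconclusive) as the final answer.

Let a_n denote the general term. Form |a_n|^(1/n) and simplify:
|a_n|^(1/n) = 4/n^(2/n)
Take the limit as n -> infinity: L = 4.
Since L = 4 > 1, the root test implies divergence.

diverges


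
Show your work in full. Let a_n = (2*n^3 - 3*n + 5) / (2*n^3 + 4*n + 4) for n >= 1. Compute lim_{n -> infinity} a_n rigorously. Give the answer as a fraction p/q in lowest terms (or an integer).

Divide numerator and denominator by n^3, the highest power:
numerator / n^3 = 2 - 3/n^2 + 5/n^3
denominator / n^3 = 2 + 4/n^2 + 4/n^3
As n -> infinity, all terms of the form c/n^k (k >= 1) tend to 0.
So numerator / n^3 -> 2 and denominator / n^3 -> 2.
Therefore lim a_n = 1.

1


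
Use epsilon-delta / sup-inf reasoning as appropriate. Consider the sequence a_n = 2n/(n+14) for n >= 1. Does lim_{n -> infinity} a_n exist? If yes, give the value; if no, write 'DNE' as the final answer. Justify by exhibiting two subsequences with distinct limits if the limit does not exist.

Examine the behaviour of a_n along subsequences.
Even-n subsequence a_{2k} = 2(2k)/(2k+14) -> 2. Odd-n subsequence a_{2k+1} = 2(2k+1)/(2k+15) -> 2. Both tend to 2, which suggests the limit is 2; verify directly.
|a_n - 2| = |2n - 2(n+14)| / (n+14) = 28/(n+14) < 28/n for every n >= 1.
Given epsilon > 0, choose a positive integer N > 28/epsilon. Then for all n >= N, |a_n - 2| < 28/n <= 28/N < epsilon.
So by the definition of the limit, lim a_n exists and equals 2.

2


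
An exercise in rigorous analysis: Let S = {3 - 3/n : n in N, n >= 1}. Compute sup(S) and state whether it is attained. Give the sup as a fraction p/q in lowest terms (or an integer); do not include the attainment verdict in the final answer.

Analysis:
- Values: 0, 3/2, 2, 9/4, ... strictly increasing.
- Minimum is 0 (n=1); inf = 0 (attained).
- 3 - 3/n -> 3 from below; sup = 3, not attained.
Conclusion: sup(S) = 3, not attained in S.

3


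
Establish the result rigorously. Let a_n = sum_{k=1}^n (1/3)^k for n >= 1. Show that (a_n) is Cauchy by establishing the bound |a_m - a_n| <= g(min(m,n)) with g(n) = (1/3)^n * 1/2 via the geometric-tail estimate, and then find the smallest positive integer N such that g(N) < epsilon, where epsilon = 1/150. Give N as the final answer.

For m > n >= 1: |a_m - a_n| = sum_{k=n+1}^m (1/3)^k < sum_{k=n+1}^infinity (1/3)^k = (1/3)^(n+1) / (1 - 1/3) = (1/3)^n * (1/3) * (3/2) = (1/3)^n * 1/2.
So g(n) = (1/3)^n / 2. Since g(n) -> 0, (a_n) is Cauchy.
Now solve g(N) < 1/150: (1/3)^N / 2 < 1/150 <=> 3^N > 1 / (2 * 1/150) = 75.
Check powers of 3: 3^3 = 27 <= 75, 3^4 = 81 > 75.
So the smallest such N is 4. Check: g(4) = 1/(2 * 81) = 1/162 < 1/150.

4


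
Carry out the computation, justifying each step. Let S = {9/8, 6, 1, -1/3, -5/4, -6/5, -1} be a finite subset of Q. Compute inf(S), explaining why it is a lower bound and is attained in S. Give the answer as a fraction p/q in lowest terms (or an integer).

S is finite, so inf(S) = min(S).
Sorted increasing:
-5/4, -6/5, -1, -1/3, 1, 9/8, 6
The extremum is -5/4.
For every x in S, x >= -5/4. And -5/4 is in S, so it is attained.
Therefore inf(S) = -5/4.

-5/4


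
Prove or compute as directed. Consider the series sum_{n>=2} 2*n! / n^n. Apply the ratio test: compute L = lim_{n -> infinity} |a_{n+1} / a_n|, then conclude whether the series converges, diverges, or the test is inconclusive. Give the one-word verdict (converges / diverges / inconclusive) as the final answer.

Let a_n denote the general term. Form the ratio a_{n+1}/a_n and simplify:
a_{n+1}/a_n = (n/(n + 1))^n
Take the limit as n -> infinity: L = exp(-1).
Since L = exp(-1) < 1, the ratio test implies the series converges.

converges


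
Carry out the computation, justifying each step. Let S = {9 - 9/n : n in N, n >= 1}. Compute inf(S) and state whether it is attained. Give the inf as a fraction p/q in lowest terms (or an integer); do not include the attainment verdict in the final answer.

Analysis:
- Values: 0, 9/2, 6, 27/4, ... strictly increasing.
- Minimum is 0 (n=1); inf = 0 (attained).
- 9 - 9/n -> 9 from below; sup = 9, not attained.
Conclusion: inf(S) = 0, attained in S.

0


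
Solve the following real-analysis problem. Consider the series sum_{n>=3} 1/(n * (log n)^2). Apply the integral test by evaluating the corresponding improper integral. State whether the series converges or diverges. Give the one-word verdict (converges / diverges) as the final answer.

Let f(x) = 1/(x*log(x)^2). Then f is positive, continuous, and decreasing on [3, infinity), so the integral test applies.
Compute the improper integral int_{3}^infinity f(x) dx:
  antiderivative F(x) = -1/log(x).
  F(x) -> 0 as x -> infinity.  int = 0 - F(3) = 1/log(3) < infinity. By the integral test, the series converges.

converges


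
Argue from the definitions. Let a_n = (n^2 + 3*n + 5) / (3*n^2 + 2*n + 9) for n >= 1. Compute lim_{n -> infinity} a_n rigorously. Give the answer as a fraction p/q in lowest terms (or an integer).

Divide numerator and denominator by n^2, the highest power:
numerator / n^2 = 1 + 3/n + 5/n^2
denominator / n^2 = 3 + 2/n + 9/n^2
As n -> infinity, all terms of the form c/n^k (k >= 1) tend to 0.
So numerator / n^2 -> 1 and denominator / n^2 -> 3.
Therefore lim a_n = 1/3.

1/3


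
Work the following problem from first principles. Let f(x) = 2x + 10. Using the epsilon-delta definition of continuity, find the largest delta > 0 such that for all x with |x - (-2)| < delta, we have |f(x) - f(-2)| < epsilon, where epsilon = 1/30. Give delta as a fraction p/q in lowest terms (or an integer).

We compute f(-2) = 2*(-2) + 10 = 6.
|f(x) - f(-2)| = |2x + 10 - (6)| = |2(x - (-2))| = 2|x - (-2)|.
We need 2|x - (-2)| < 1/30, i.e. |x - (-2)| < 1/30 / 2 = 1/60.
So any delta <= 1/60 works. Conversely, if delta > 1/60, then x = -2 + 1/60 satisfies |x - (-2)| = 1/60 < delta but |f(x) - f(-2)| = 2 * 1/60 = 1/30, which is not < 1/30; so no larger delta works.
Hence the largest such delta is 1/60.

1/60


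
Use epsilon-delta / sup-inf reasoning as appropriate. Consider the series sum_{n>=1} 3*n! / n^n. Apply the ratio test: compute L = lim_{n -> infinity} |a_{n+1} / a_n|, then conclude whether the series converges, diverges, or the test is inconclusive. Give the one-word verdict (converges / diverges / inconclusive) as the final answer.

Let a_n denote the general term. Form the ratio a_{n+1}/a_n and simplify:
a_{n+1}/a_n = (n/(n + 1))^n
Take the limit as n -> infinity: L = exp(-1).
Since L = exp(-1) < 1, the ratio test implies the series converges.

converges


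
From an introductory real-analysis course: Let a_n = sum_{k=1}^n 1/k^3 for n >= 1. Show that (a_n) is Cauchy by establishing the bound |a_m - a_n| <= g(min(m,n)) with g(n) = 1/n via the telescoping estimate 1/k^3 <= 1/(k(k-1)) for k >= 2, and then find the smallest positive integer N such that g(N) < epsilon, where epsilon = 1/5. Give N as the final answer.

For m > n >= 1: |a_m - a_n| = sum_{k=n+1}^m 1/k^3.
Use 1/k^3 <= 1/(k(k-1)) = 1/(k-1) - 1/k for k >= 2 (which holds since k^3 >= k^2 >= k(k-1) for k >= 2):
sum_{k=n+1}^m 1/k^3 <= sum_{k=n+1}^m (1/(k-1) - 1/k) = 1/n - 1/m <= 1/n.
By symmetry the same bound holds with n,m swapped, so |a_m - a_n| <= 1/min(m,n) = g(min(m,n)). Since g(n) -> 0, (a_n) is Cauchy.
Now solve g(N) < 1/5: 1/N < 1/5 <=> N > 1/(1/5) = 5.
The smallest integer strictly greater than 5 is N = 6.
Check: g(6) = 1/6 < 1/5; g(5) = 1/5 >= 1/5. So N = 6.

6


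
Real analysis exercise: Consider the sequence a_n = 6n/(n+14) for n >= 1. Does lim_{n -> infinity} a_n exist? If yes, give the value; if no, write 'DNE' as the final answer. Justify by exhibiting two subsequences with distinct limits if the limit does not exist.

Examine the behaviour of a_n along subsequences.
Even-n subsequence a_{2k} = 6(2k)/(2k+14) -> 6. Odd-n subsequence a_{2k+1} = 6(2k+1)/(2k+15) -> 6. Both tend to 6, which suggests the limit is 6; verify directly.
|a_n - 6| = |6n - 6(n+14)| / (n+14) = 84/(n+14) < 84/n for every n >= 1.
Given epsilon > 0, choose a positive integer N > 84/epsilon. Then for all n >= N, |a_n - 6| < 84/n <= 84/N < epsilon.
So by the definition of the limit, lim a_n exists and equals 6.

6


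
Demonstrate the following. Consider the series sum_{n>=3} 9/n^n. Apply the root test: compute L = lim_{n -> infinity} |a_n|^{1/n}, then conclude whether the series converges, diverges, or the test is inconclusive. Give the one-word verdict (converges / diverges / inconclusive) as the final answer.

Let a_n denote the general term. Form |a_n|^(1/n) and simplify:
|a_n|^(1/n) = 3^(2/n)/n
Take the limit as n -> infinity: L = 0.
Since L = 0 < 1, the root test implies convergence.

converges


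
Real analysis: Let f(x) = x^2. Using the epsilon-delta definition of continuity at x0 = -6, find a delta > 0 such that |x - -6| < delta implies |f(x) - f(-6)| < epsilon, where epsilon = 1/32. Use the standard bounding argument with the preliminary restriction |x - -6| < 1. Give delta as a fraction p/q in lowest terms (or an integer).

Factor: |x^2 - (-6)^2| = |x - -6| * |x + -6|.
Impose |x - -6| < 1 first. Then |x + -6| = |(x - -6) + 2*(-6)| <= |x - -6| + 2*|-6| < 1 + 12 = 13.
So |x^2 - (-6)^2| < delta * 13.
We need delta * 13 <= 1/32, i.e. delta <= 1/32/13 = 1/416.
Since 1/416 < 1, this is tighter than 1; take delta = 1/416.
So delta = 1/416 works.

1/416


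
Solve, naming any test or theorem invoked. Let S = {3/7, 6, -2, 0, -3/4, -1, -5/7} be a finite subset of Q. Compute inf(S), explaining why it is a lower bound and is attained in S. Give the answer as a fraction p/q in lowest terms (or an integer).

S is finite, so inf(S) = min(S).
Sorted increasing:
-2, -1, -3/4, -5/7, 0, 3/7, 6
The extremum is -2.
For every x in S, x >= -2. And -2 is in S, so it is attained.
Therefore inf(S) = -2.

-2


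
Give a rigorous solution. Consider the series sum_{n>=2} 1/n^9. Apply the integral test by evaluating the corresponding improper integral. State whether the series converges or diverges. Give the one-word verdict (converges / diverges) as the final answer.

Let f(x) = x^(-9). Then f is positive, continuous, and decreasing on [2, infinity), so the integral test applies.
Compute the improper integral int_{2}^infinity f(x) dx:
  antiderivative F(x) = -1/(8*x^8).
  As x -> infinity, F(x) -> 0 (since p = 9 > 1).
  So int = F(infinity) - F(2) = 0 - (-1/2048) = 1/2048.
  Finite, so by the integral test, the series converges.

converges


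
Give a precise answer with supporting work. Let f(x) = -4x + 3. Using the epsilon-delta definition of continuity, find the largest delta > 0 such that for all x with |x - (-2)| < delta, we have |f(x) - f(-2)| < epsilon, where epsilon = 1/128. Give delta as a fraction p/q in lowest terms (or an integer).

We compute f(-2) = -4*(-2) + 3 = 11.
|f(x) - f(-2)| = |-4x + 3 - (11)| = |-4(x - (-2))| = 4|x - (-2)|.
We need 4|x - (-2)| < 1/128, i.e. |x - (-2)| < 1/128 / 4 = 1/512.
So any delta <= 1/512 works. Conversely, if delta > 1/512, then x = -2 + 1/512 satisfies |x - (-2)| = 1/512 < delta but |f(x) - f(-2)| = 4 * 1/512 = 1/128, which is not < 1/128; so no larger delta works.
Hence the largest such delta is 1/512.

1/512


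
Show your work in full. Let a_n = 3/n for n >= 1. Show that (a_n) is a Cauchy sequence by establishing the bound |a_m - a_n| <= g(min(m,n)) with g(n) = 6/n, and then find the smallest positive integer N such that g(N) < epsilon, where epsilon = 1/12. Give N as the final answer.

For any m, n >= 1, by the triangle inequality:
|a_m - a_n| = |3/m - 3/n| <= 3*1/m + 3*1/n <= 6/min(m,n).
So g(n) = 6/n bounds the Cauchy difference. Since g(n) -> 0, (a_n) is Cauchy.
Now solve g(N) < 1/12: 6/N < 1/12 <=> N > 6 / (1/12) = 72.
The smallest integer strictly greater than 72 is N = 73.
Check: g(73) = 6/73 = 6/73 < 1/12; g(72) = 1/12 >= 1/12. So N = 73.

73


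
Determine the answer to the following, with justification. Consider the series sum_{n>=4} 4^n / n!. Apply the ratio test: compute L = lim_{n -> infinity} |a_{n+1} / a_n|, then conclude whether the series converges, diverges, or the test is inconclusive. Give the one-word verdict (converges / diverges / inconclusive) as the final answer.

Let a_n denote the general term. Form the ratio a_{n+1}/a_n and simplify:
a_{n+1}/a_n = 4/(n + 1)
Take the limit as n -> infinity: L = 0.
Since L = 0 < 1, the ratio test implies the series converges.

converges


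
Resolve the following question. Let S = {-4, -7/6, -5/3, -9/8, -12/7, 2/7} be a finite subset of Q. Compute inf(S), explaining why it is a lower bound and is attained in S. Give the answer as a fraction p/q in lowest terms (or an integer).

S is finite, so inf(S) = min(S).
Sorted increasing:
-4, -12/7, -5/3, -7/6, -9/8, 2/7
The extremum is -4.
For every x in S, x >= -4. And -4 is in S, so it is attained.
Therefore inf(S) = -4.

-4


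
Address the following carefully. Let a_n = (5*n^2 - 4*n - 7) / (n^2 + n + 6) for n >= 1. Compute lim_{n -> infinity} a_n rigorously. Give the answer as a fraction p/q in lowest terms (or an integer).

Divide numerator and denominator by n^2, the highest power:
numerator / n^2 = 5 - 4/n - 7/n^2
denominator / n^2 = 1 + 1/n + 6/n^2
As n -> infinity, all terms of the form c/n^k (k >= 1) tend to 0.
So numerator / n^2 -> 5 and denominator / n^2 -> 1.
Therefore lim a_n = 5.

5


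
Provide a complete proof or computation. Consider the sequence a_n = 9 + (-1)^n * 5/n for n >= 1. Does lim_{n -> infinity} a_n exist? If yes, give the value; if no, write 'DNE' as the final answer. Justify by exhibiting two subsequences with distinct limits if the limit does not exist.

Examine the behaviour of a_n along subsequences.
Even-n subsequence a_{2k} = 9 + 5/(2k) -> 9. Odd-n subsequence a_{2k+1} = 9 - 5/(2k+1) -> 9. Both tend to 9, which suggests the limit is 9; verify directly.
|a_n - 9| = |(-1)^n * 5/n| = 5/n for every n >= 1.
Given epsilon > 0, choose a positive integer N > 5/epsilon. Then for all n >= N, |a_n - 9| = 5/n <= 5/N < epsilon.
So by the definition of the limit, lim a_n exists and equals 9.

9


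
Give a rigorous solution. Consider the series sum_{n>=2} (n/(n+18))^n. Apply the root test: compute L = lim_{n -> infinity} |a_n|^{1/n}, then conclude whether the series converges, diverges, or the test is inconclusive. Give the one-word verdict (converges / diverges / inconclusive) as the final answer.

Let a_n denote the general term. Form |a_n|^(1/n) and simplify:
|a_n|^(1/n) = n/(n + 18)
Take the limit as n -> infinity: L = 1.
Since L = 1, the root test is inconclusive. (In fact a_n = (n/(n+18))^n -> e^(-18) != 0, so the nth-term test shows divergence; but the root test itself gives no conclusion.)

inconclusive


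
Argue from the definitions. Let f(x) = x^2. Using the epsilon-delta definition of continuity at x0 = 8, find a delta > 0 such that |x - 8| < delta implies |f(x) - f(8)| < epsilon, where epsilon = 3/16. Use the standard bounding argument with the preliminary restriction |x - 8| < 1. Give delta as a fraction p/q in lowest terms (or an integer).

Factor: |x^2 - (8)^2| = |x - 8| * |x + 8|.
Impose |x - 8| < 1 first. Then |x + 8| = |(x - 8) + 2*(8)| <= |x - 8| + 2*|8| < 1 + 16 = 17.
So |x^2 - (8)^2| < delta * 17.
We need delta * 17 <= 3/16, i.e. delta <= 3/16/17 = 3/272.
Since 3/272 < 1, this is tighter than 1; take delta = 3/272.
So delta = 3/272 works.

3/272


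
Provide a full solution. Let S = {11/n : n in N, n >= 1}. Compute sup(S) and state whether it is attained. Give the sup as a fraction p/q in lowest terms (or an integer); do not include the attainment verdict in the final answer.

Analysis:
- Values: 11, 11/2, 11/3, 11/4, ... strictly decreasing.
- The maximum is 11 (n=1); sup = 11 (attained).
- The set is bounded below by 0; 11/n -> 0 so 0 is the greatest lower bound.
- 0 is not in the set, so inf = 0 is not attained.
Conclusion: sup(S) = 11, attained in S.

11


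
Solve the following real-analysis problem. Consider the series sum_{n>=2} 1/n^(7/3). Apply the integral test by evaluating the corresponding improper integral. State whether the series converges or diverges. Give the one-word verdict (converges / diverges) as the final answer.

Let f(x) = x^(-7/3). Then f is positive, continuous, and decreasing on [2, infinity), so the integral test applies.
Compute the improper integral int_{2}^infinity f(x) dx:
  antiderivative F(x) = -3/(4*x^(4/3)).
  As x -> infinity, F(x) -> 0 (since p = 7/3 > 1).
  So int = F(infinity) - F(2) = 0 - (-3*2^(2/3)/16) = 3*2^(2/3)/16.
  Finite, so by the integral test, the series converges.

converges


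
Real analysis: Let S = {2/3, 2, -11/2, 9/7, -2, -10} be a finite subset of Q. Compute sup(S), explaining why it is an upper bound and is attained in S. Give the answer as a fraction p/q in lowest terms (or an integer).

S is finite, so sup(S) = max(S).
Sorted decreasing:
2, 9/7, 2/3, -2, -11/2, -10
The extremum is 2.
For every x in S, x <= 2. And 2 is in S, so it is attained.
Therefore sup(S) = 2.

2


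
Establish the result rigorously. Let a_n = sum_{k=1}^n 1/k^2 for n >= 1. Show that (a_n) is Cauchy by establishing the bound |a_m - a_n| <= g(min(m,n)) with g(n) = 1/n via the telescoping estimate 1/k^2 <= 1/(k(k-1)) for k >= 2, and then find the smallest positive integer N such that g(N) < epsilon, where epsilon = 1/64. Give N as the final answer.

For m > n >= 1: |a_m - a_n| = sum_{k=n+1}^m 1/k^2.
Use 1/k^2 <= 1/(k(k-1)) = 1/(k-1) - 1/k for k >= 2:
sum_{k=n+1}^m 1/k^2 <= sum_{k=n+1}^m (1/(k-1) - 1/k) = 1/n - 1/m <= 1/n.
By symmetry the same bound holds with n,m swapped, so |a_m - a_n| <= 1/min(m,n) = g(min(m,n)). Since g(n) -> 0, (a_n) is Cauchy.
Now solve g(N) < 1/64: 1/N < 1/64 <=> N > 1/(1/64) = 64.
The smallest integer strictly greater than 64 is N = 65.
Check: g(65) = 1/65 < 1/64; g(64) = 1/64 >= 1/64. So N = 65.

65


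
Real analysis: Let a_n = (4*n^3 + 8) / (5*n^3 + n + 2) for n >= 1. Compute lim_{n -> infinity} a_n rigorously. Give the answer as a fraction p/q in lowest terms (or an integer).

Divide numerator and denominator by n^3, the highest power:
numerator / n^3 = 4 + 8/n^3
denominator / n^3 = 5 + n^(-2) + 2/n^3
As n -> infinity, all terms of the form c/n^k (k >= 1) tend to 0.
So numerator / n^3 -> 4 and denominator / n^3 -> 5.
Therefore lim a_n = 4/5.

4/5


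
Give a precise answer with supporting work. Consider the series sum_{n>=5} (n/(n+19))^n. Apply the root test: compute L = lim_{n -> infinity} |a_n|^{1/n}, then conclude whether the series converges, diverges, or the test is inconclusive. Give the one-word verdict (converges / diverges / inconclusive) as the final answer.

Let a_n denote the general term. Form |a_n|^(1/n) and simplify:
|a_n|^(1/n) = n/(n + 19)
Take the limit as n -> infinity: L = 1.
Since L = 1, the root test is inconclusive. (In fact a_n = (n/(n+19))^n -> e^(-19) != 0, so the nth-term test shows divergence; but the root test itself gives no conclusion.)

inconclusive


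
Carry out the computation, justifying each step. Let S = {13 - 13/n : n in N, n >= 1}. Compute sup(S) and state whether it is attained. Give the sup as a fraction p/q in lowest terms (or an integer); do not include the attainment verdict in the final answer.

Analysis:
- Values: 0, 13/2, 26/3, 39/4, ... strictly increasing.
- Minimum is 0 (n=1); inf = 0 (attained).
- 13 - 13/n -> 13 from below; sup = 13, not attained.
Conclusion: sup(S) = 13, not attained in S.

13


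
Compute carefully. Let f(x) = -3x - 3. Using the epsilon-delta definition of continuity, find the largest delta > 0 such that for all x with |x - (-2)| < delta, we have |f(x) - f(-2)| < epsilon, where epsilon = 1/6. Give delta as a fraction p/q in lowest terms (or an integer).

We compute f(-2) = -3*(-2) - 3 = 3.
|f(x) - f(-2)| = |-3x - 3 - (3)| = |-3(x - (-2))| = 3|x - (-2)|.
We need 3|x - (-2)| < 1/6, i.e. |x - (-2)| < 1/6 / 3 = 1/18.
So any delta <= 1/18 works. Conversely, if delta > 1/18, then x = -2 + 1/18 satisfies |x - (-2)| = 1/18 < delta but |f(x) - f(-2)| = 3 * 1/18 = 1/6, which is not < 1/6; so no larger delta works.
Hence the largest such delta is 1/18.

1/18


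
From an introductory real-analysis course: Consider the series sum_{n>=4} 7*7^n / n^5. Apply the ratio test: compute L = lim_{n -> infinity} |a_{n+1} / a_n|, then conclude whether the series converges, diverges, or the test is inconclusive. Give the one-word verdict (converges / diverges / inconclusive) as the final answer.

Let a_n denote the general term. Form the ratio a_{n+1}/a_n and simplify:
a_{n+1}/a_n = 7*n^5/(n + 1)^5
Take the limit as n -> infinity: L = 7.
Since L = 7 > 1 (or L = infinity), the ratio test implies the series diverges.

diverges


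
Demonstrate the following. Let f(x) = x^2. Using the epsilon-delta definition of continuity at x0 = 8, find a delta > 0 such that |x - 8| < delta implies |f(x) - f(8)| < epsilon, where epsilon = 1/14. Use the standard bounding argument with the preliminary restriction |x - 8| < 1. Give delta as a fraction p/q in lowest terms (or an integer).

Factor: |x^2 - (8)^2| = |x - 8| * |x + 8|.
Impose |x - 8| < 1 first. Then |x + 8| = |(x - 8) + 2*(8)| <= |x - 8| + 2*|8| < 1 + 16 = 17.
So |x^2 - (8)^2| < delta * 17.
We need delta * 17 <= 1/14, i.e. delta <= 1/14/17 = 1/238.
Since 1/238 < 1, this is tighter than 1; take delta = 1/238.
So delta = 1/238 works.

1/238


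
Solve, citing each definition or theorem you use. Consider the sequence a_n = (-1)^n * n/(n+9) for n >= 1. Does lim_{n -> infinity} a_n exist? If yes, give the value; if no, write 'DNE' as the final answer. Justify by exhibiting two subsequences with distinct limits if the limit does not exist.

Examine the behaviour of a_n along subsequences.
a_{2k} = 2k/(2k+9) -> 1. a_{2k+1} = -(2k+1)/(2k+10) -> -1.
Since these two subsequential limits are 1 and -1, distinct, the full sequence cannot converge (a convergent sequence has all subsequences tending to the same limit). So lim a_n does not exist.

DNE


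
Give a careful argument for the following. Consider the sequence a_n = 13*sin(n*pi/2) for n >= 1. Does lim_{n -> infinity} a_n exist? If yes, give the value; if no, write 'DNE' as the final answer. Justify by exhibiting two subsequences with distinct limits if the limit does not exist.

Examine the behaviour of a_n along subsequences.
a_{4k+1} = 13*sin(pi/2 + 2k*pi) = 13 -> 13. a_{4k+3} = 13*sin(3pi/2 + 2k*pi) = -13 -> -13.
Since these two subsequential limits are 13 and -13, distinct, the full sequence cannot converge (a convergent sequence has all subsequences tending to the same limit). So lim a_n does not exist.

DNE


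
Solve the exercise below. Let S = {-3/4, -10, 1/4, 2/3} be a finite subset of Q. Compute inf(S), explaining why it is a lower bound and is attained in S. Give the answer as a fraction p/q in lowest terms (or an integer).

S is finite, so inf(S) = min(S).
Sorted increasing:
-10, -3/4, 1/4, 2/3
The extremum is -10.
For every x in S, x >= -10. And -10 is in S, so it is attained.
Therefore inf(S) = -10.

-10


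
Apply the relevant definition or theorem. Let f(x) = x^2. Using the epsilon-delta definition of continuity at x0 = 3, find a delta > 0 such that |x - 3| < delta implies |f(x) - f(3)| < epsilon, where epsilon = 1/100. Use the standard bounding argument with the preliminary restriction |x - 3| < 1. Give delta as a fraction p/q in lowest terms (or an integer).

Factor: |x^2 - (3)^2| = |x - 3| * |x + 3|.
Impose |x - 3| < 1 first. Then |x + 3| = |(x - 3) + 2*(3)| <= |x - 3| + 2*|3| < 1 + 6 = 7.
So |x^2 - (3)^2| < delta * 7.
We need delta * 7 <= 1/100, i.e. delta <= 1/100/7 = 1/700.
Since 1/700 < 1, this is tighter than 1; take delta = 1/700.
So delta = 1/700 works.

1/700


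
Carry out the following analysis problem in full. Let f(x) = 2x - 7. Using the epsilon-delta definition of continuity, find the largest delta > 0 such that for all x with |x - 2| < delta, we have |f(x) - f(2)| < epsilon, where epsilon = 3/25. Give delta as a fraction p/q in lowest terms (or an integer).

We compute f(2) = 2*(2) - 7 = -3.
|f(x) - f(2)| = |2x - 7 - (-3)| = |2(x - 2)| = 2|x - 2|.
We need 2|x - 2| < 3/25, i.e. |x - 2| < 3/25 / 2 = 3/50.
So any delta <= 3/50 works. Conversely, if delta > 3/50, then x = 2 + 3/50 satisfies |x - 2| = 3/50 < delta but |f(x) - f(2)| = 2 * 3/50 = 3/25, which is not < 3/25; so no larger delta works.
Hence the largest such delta is 3/50.

3/50


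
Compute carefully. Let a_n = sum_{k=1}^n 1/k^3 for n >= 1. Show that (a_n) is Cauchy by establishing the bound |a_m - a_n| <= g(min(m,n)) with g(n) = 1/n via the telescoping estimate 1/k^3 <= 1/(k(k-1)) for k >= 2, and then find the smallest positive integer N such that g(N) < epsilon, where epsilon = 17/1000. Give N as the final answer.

For m > n >= 1: |a_m - a_n| = sum_{k=n+1}^m 1/k^3.
Use 1/k^3 <= 1/(k(k-1)) = 1/(k-1) - 1/k for k >= 2 (which holds since k^3 >= k^2 >= k(k-1) for k >= 2):
sum_{k=n+1}^m 1/k^3 <= sum_{k=n+1}^m (1/(k-1) - 1/k) = 1/n - 1/m <= 1/n.
By symmetry the same bound holds with n,m swapped, so |a_m - a_n| <= 1/min(m,n) = g(min(m,n)). Since g(n) -> 0, (a_n) is Cauchy.
Now solve g(N) < 17/1000: 1/N < 17/1000 <=> N > 1/(17/1000) = 1000/17.
The smallest integer strictly greater than 1000/17 is N = 59.
Check: g(59) = 1/59 < 17/1000; g(58) = 1/58 >= 17/1000. So N = 59.

59


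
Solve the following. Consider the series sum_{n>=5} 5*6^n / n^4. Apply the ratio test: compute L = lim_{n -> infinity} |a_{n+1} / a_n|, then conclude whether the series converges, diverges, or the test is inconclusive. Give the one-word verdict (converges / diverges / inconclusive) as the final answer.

Let a_n denote the general term. Form the ratio a_{n+1}/a_n and simplify:
a_{n+1}/a_n = 6*n^4/(n + 1)^4
Take the limit as n -> infinity: L = 6.
Since L = 6 > 1 (or L = infinity), the ratio test implies the series diverges.

diverges


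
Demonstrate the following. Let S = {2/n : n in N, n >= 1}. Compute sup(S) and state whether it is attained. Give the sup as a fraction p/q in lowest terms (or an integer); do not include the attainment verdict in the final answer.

Analysis:
- Values: 2, 1, 2/3, 1/2, ... strictly decreasing.
- The maximum is 2 (n=1); sup = 2 (attained).
- The set is bounded below by 0; 2/n -> 0 so 0 is the greatest lower bound.
- 0 is not in the set, so inf = 0 is not attained.
Conclusion: sup(S) = 2, attained in S.

2


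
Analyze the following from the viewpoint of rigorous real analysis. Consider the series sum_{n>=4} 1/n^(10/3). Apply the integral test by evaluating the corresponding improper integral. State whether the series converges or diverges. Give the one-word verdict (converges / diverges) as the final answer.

Let f(x) = x^(-10/3). Then f is positive, continuous, and decreasing on [4, infinity), so the integral test applies.
Compute the improper integral int_{4}^infinity f(x) dx:
  antiderivative F(x) = -3/(7*x^(7/3)).
  As x -> infinity, F(x) -> 0 (since p = 10/3 > 1).
  So int = F(infinity) - F(4) = 0 - (-3*2^(1/3)/224) = 3*2^(1/3)/224.
  Finite, so by the integral test, the series converges.

converges


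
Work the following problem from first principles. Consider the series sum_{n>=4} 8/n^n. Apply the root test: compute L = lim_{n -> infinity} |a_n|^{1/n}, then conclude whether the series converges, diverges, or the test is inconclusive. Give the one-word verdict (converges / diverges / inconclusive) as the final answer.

Let a_n denote the general term. Form |a_n|^(1/n) and simplify:
|a_n|^(1/n) = 2^(3/n)/n
Take the limit as n -> infinity: L = 0.
Since L = 0 < 1, the root test implies convergence.

converges


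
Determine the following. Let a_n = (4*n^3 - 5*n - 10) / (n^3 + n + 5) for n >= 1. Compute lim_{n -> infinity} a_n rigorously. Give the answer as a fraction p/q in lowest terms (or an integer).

Divide numerator and denominator by n^3, the highest power:
numerator / n^3 = 4 - 5/n^2 - 10/n^3
denominator / n^3 = 1 + n^(-2) + 5/n^3
As n -> infinity, all terms of the form c/n^k (k >= 1) tend to 0.
So numerator / n^3 -> 4 and denominator / n^3 -> 1.
Therefore lim a_n = 4.

4


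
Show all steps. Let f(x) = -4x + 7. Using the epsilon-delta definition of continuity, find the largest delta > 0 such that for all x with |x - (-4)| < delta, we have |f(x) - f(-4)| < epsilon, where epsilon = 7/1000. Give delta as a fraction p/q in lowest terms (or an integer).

We compute f(-4) = -4*(-4) + 7 = 23.
|f(x) - f(-4)| = |-4x + 7 - (23)| = |-4(x - (-4))| = 4|x - (-4)|.
We need 4|x - (-4)| < 7/1000, i.e. |x - (-4)| < 7/1000 / 4 = 7/4000.
So any delta <= 7/4000 works. Conversely, if delta > 7/4000, then x = -4 + 7/4000 satisfies |x - (-4)| = 7/4000 < delta but |f(x) - f(-4)| = 4 * 7/4000 = 7/1000, which is not < 7/1000; so no larger delta works.
Hence the largest such delta is 7/4000.

7/4000


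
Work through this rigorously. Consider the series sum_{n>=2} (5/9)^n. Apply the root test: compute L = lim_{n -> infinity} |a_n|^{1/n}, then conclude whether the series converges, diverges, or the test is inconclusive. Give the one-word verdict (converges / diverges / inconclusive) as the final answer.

Let a_n denote the general term. Form |a_n|^(1/n) and simplify:
|a_n|^(1/n) = 5/9
Take the limit as n -> infinity: L = 5/9.
Since L = 5/9 < 1, the root test implies convergence.

converges


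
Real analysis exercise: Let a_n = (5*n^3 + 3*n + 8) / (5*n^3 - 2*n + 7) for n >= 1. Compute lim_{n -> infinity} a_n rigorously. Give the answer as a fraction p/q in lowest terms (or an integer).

Divide numerator and denominator by n^3, the highest power:
numerator / n^3 = 5 + 3/n^2 + 8/n^3
denominator / n^3 = 5 - 2/n^2 + 7/n^3
As n -> infinity, all terms of the form c/n^k (k >= 1) tend to 0.
So numerator / n^3 -> 5 and denominator / n^3 -> 5.
Therefore lim a_n = 1.

1


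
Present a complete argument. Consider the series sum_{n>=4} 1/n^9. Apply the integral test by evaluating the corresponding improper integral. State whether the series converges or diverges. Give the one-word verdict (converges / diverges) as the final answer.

Let f(x) = x^(-9). Then f is positive, continuous, and decreasing on [4, infinity), so the integral test applies.
Compute the improper integral int_{4}^infinity f(x) dx:
  antiderivative F(x) = -1/(8*x^8).
  As x -> infinity, F(x) -> 0 (since p = 9 > 1).
  So int = F(infinity) - F(4) = 0 - (-1/524288) = 1/524288.
  Finite, so by the integral test, the series converges.

converges


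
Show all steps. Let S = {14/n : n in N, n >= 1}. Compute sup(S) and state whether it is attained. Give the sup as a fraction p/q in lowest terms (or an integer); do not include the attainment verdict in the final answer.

Analysis:
- Values: 14, 7, 14/3, 7/2, ... strictly decreasing.
- The maximum is 14 (n=1); sup = 14 (attained).
- The set is bounded below by 0; 14/n -> 0 so 0 is the greatest lower bound.
- 0 is not in the set, so inf = 0 is not attained.
Conclusion: sup(S) = 14, attained in S.

14


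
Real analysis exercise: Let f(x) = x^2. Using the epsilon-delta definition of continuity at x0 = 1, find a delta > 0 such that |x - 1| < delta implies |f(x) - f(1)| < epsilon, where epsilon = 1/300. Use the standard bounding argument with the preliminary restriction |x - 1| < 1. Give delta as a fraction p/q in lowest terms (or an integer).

Factor: |x^2 - (1)^2| = |x - 1| * |x + 1|.
Impose |x - 1| < 1 first. Then |x + 1| = |(x - 1) + 2*(1)| <= |x - 1| + 2*|1| < 1 + 2 = 3.
So |x^2 - (1)^2| < delta * 3.
We need delta * 3 <= 1/300, i.e. delta <= 1/300/3 = 1/900.
Since 1/900 < 1, this is tighter than 1; take delta = 1/900.
So delta = 1/900 works.

1/900


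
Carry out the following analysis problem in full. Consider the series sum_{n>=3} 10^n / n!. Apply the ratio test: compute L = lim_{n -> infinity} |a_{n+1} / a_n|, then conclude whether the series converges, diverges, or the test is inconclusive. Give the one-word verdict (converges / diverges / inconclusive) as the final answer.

Let a_n denote the general term. Form the ratio a_{n+1}/a_n and simplify:
a_{n+1}/a_n = 10/(n + 1)
Take the limit as n -> infinity: L = 0.
Since L = 0 < 1, the ratio test implies the series converges.

converges
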